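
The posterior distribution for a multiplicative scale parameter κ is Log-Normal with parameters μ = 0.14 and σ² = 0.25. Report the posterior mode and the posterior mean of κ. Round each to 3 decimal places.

κ_MAP = 0.896, E[κ|data] = 1.303

Mode = exp(μ − σ²) = exp(-0.11) = 0.896.
Mean = exp(μ + σ²/2) = exp(0.265) = 1.303.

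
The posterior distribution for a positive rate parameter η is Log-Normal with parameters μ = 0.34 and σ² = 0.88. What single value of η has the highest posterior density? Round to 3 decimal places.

Mode = exp(μ − σ²) = exp(-0.54) = 0.583.
Mean = exp(μ + σ²/2) = exp(0.780) = 2.181.
This is the posterior mode — the MAP estimate.

0.583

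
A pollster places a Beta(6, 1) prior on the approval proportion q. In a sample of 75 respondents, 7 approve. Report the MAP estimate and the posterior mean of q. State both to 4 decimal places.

Posterior: Beta(6+7, 1+68) = Beta(13, 69).
Mode = (13−1)/(13+69−2) = 12/80 = 0.1500.
Mean = 13/(13+69) = 13/82 = 0.1585.
The mean is pulled above the mode by the posterior's right skew.

MAP = 0.1500, posterior mean = 0.1585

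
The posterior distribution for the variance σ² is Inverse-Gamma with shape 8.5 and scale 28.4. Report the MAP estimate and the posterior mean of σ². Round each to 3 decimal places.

MAP: 2.989. Posterior mean: 3.787.

Mode = β/(α+1) = 28.4/9.5 = 2.989.
Mean = β/(α−1) = 28.4/7.5 = 3.787.
Right-skewed posterior ⇒ mode < mean.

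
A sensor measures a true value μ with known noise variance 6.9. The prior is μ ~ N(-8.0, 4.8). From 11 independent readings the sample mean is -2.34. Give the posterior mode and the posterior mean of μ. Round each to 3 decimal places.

MAP = -2.994; posterior mean = -2.994

Posterior for μ is Normal. Precision-weighted mean: (1/4.8·-8.0 + 11/6.9·-2.34) / (1/4.8 + 11/6.9) = -2.994.
A Normal posterior is symmetric, so mode = mean.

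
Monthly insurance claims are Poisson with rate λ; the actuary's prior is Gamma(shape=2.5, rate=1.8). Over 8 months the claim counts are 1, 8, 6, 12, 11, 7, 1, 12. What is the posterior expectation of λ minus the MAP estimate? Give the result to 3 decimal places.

Σ counts = 58. Posterior: Gamma(shape = 2.5+58 = 60.5, rate = 1.8+8 = 9.8).
Mode = (α−1)/β = 59.5/9.8 = 6.071.
Mean = α/β = 60.5/9.8 = 6.173.
Difference = 6.173 − 6.071 = 0.102.

0.102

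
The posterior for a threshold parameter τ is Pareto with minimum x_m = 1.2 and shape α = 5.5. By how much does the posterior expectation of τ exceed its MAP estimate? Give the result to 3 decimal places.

The Pareto density is strictly decreasing on [x_m, ∞), so the mode is x_m = 1.200.
Mean = α·x_m/(α−1) = 5.5·1.2/4.5 = 1.467.
Difference = 1.467 − 1.200 = 0.267.

0.267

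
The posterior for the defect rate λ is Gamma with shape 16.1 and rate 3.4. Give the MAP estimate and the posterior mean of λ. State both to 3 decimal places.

MAP: 4.441. Posterior mean: 4.735.

Mode = (α−1)/β = 15.1/3.4 = 4.441.
Mean = α/β = 16.1/3.4 = 4.735.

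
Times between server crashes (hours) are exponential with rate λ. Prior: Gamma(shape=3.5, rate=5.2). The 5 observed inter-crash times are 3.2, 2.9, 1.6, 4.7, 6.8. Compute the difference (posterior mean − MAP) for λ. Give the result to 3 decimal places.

0.041

Σ times = 19.2. Posterior: Gamma(shape = 3.5+5 = 8.5, rate = 5.2+19.2 = 24.4).
Mode = (α−1)/β = 7.5/24.4 = 0.307.
Mean = α/β = 8.5/24.4 = 0.348.
Difference = 0.348 − 0.307 = 0.041.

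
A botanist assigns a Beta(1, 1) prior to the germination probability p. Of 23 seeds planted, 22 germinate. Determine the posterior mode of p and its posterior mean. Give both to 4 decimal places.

p_MAP = 0.9565, E[p|data] = 0.9200

Posterior: Beta(1+22, 1+1) = Beta(23, 2).
Mode = (23−1)/(23+2−2) = 22/23 = 0.9565.
Mean = 23/(23+2) = 23/25 = 0.9200.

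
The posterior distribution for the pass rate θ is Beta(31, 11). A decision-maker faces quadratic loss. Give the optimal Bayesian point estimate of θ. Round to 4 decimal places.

0.7381

Mode = (31−1)/(31+11−2) = 30/40 = 0.7500.
Mean = 31/(31+11) = 31/42 = 0.7381.
Quadratic loss ⇒ the optimal estimator is the posterior mean.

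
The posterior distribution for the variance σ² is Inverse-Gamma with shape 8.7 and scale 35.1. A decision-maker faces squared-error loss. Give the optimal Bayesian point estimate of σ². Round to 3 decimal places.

4.558

Mode = β/(α+1) = 35.1/9.7 = 3.619.
Mean = β/(α−1) = 35.1/7.7 = 4.558.
Squared-error loss ⇒ the optimal estimator is the posterior mean.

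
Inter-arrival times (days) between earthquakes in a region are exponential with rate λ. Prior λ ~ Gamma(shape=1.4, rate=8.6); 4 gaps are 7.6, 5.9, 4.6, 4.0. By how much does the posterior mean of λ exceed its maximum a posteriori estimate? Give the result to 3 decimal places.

0.033

Σ times = 22.1. Posterior: Gamma(shape = 1.4+4 = 5.4, rate = 8.6+22.1 = 30.7).
Mode = (α−1)/β = 4.4/30.7 = 0.143.
Mean = α/β = 5.4/30.7 = 0.176.
Difference = 0.176 − 0.143 = 0.033.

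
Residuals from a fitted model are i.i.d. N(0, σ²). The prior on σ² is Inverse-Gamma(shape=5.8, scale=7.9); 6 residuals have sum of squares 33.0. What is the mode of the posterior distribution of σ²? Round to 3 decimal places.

2.490

Posterior: Inverse-Gamma(shape = 5.8+6/2 = 8.8, scale = 7.9+33.0/2 = 24.4).
Mode = β/(α+1) = 24.4/9.8 = 2.490.
Mean = β/(α−1) = 24.4/7.8 = 3.128.
This is the posterior mode — the MAP estimate.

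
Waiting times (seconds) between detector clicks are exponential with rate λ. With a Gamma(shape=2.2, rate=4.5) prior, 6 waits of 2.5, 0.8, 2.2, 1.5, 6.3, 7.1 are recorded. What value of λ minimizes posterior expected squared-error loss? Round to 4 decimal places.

Σ times = 20.4. Posterior: Gamma(shape = 2.2+6 = 8.2, rate = 4.5+20.4 = 24.9).
Mode = (α−1)/β = 7.2/24.9 = 0.2892.
Mean = α/β = 8.2/24.9 = 0.3293.
Squared-error loss ⇒ the optimal estimator is the posterior mean.

0.3293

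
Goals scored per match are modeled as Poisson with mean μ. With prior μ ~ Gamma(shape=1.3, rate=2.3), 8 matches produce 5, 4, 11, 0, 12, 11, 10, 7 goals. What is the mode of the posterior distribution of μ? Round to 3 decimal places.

5.854

Σ counts = 60. Posterior: Gamma(shape = 1.3+60 = 61.3, rate = 2.3+8 = 10.3).
Mode = (α−1)/β = 60.3/10.3 = 5.854.
Mean = α/β = 61.3/10.3 = 5.951.
This is the posterior mode — the MAP estimate.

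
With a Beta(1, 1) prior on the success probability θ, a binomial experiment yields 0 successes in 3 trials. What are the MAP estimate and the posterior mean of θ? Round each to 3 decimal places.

MAP estimate = 0.000, posterior mean = 0.200

Posterior: Beta(1+0, 1+3) = Beta(1, 4).
Since α = 1 ≤ 1 and β > 1, the Beta density is monotone decreasing on [0,1]; the mode is at 0.
Mean = 1/(1+4) = 0.200.
The mean is pulled above the mode by the posterior's right skew.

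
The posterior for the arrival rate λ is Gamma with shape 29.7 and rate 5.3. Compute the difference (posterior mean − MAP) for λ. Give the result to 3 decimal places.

0.189

Mode = (α−1)/β = 28.7/5.3 = 5.415.
Mean = α/β = 29.7/5.3 = 5.604.
Difference = 5.604 − 5.415 = 0.189.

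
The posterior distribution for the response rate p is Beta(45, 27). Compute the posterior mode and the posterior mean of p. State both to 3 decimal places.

MAP: 0.629. Posterior mean: 0.625.

Mode = (45−1)/(45+27−2) = 44/70 = 0.629.
Mean = 45/(45+27) = 45/72 = 0.625.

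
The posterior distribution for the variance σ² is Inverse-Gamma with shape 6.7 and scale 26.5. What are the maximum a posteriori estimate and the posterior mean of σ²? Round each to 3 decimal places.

MAP: 3.442. Posterior mean: 4.649.

Mode = β/(α+1) = 26.5/7.7 = 3.442.
Mean = β/(α−1) = 26.5/5.7 = 4.649.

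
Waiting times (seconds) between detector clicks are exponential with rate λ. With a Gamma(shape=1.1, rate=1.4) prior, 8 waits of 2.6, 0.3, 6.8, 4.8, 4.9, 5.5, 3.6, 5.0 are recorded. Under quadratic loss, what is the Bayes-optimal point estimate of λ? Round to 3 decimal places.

0.261

Σ times = 33.5. Posterior: Gamma(shape = 1.1+8 = 9.1, rate = 1.4+33.5 = 34.9).
Mode = (α−1)/β = 8.1/34.9 = 0.232.
Mean = α/β = 9.1/34.9 = 0.261.
Quadratic loss ⇒ the optimal estimator is the posterior mean.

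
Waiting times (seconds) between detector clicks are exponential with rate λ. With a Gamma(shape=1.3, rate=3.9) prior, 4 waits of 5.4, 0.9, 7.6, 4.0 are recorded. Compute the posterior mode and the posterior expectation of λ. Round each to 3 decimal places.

Σ times = 17.9. Posterior: Gamma(shape = 1.3+4 = 5.3, rate = 3.9+17.9 = 21.8).
Mode = (α−1)/β = 4.3/21.8 = 0.197.
Mean = α/β = 5.3/21.8 = 0.243.

MAP = 0.197, posterior mean = 0.243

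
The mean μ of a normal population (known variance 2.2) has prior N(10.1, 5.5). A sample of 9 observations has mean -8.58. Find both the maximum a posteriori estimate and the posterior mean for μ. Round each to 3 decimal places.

Posterior for μ is Normal. Precision-weighted mean: (1/5.5·10.1 + 9/2.2·-8.58) / (1/5.5 + 9/2.2) = -7.785.
A Normal posterior is symmetric, so mode = mean.

MAP = -7.785; posterior mean = -7.785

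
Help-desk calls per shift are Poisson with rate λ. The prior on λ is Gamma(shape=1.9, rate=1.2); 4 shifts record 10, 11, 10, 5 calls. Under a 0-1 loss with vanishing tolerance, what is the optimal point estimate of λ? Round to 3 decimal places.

Σ counts = 36. Posterior: Gamma(shape = 1.9+36 = 37.9, rate = 1.2+4 = 5.2).
Mode = (α−1)/β = 36.9/5.2 = 7.096.
Mean = α/β = 37.9/5.2 = 7.288.
This is the posterior mode — the MAP estimate.

7.096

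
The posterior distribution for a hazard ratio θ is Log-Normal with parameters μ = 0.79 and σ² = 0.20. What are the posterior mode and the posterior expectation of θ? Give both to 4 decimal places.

Mode = exp(μ − σ²) = exp(0.59) = 1.8040.
Mean = exp(μ + σ²/2) = exp(0.890) = 2.4351.

MAP: 1.8040. Posterior mean: 2.4351.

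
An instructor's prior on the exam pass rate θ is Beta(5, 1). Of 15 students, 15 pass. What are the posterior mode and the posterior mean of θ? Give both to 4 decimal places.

Posterior: Beta(5+15, 1+0) = Beta(20, 1).
Since β = 1 ≤ 1 and α > 1, the Beta density is monotone increasing on [0,1]; the mode is at 1.
Mean = 20/(20+1) = 0.9524.

MAP: 1.0000. Posterior mean: 0.9524.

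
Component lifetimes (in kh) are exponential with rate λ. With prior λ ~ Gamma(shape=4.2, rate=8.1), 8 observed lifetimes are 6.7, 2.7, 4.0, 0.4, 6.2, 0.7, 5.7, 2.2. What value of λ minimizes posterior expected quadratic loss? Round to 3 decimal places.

0.332

Σ times = 28.6. Posterior: Gamma(shape = 4.2+8 = 12.2, rate = 8.1+28.6 = 36.7).
Mode = (α−1)/β = 11.2/36.7 = 0.305.
Mean = α/β = 12.2/36.7 = 0.332.
Quadratic loss ⇒ the optimal estimator is the posterior mean.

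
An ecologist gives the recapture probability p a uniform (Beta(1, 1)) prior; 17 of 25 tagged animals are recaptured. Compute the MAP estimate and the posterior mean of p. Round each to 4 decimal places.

Posterior: Beta(1+17, 1+8) = Beta(18, 9).
Mode = (18−1)/(18+9−2) = 17/25 = 0.6800.
With a flat prior the MAP equals the MLE, 17/25.
Mean = 18/(18+9) = 18/27 = 0.6667.
Left-skewed posterior ⇒ mean < mode.

MAP estimate = 0.6800, posterior mean = 0.6667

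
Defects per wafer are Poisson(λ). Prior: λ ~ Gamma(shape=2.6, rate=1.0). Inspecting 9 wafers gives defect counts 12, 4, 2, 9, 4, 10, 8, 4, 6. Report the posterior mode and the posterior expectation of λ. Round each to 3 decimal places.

posterior mode = 6.060, posterior expectation = 6.160

Σ counts = 59. Posterior: Gamma(shape = 2.6+59 = 61.6, rate = 1.0+9 = 10.0).
Mode = (α−1)/β = 60.6/10.0 = 6.060.
Mean = α/β = 61.6/10.0 = 6.160.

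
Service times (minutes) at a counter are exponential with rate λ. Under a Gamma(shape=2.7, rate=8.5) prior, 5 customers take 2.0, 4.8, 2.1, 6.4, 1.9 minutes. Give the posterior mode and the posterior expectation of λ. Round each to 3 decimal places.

Σ times = 17.2. Posterior: Gamma(shape = 2.7+5 = 7.7, rate = 8.5+17.2 = 25.7).
Mode = (α−1)/β = 6.7/25.7 = 0.261.
Mean = α/β = 7.7/25.7 = 0.300.

MAP: 0.261. Posterior mean: 0.300.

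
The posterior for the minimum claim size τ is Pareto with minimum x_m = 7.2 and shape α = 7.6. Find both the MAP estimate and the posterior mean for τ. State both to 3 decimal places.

τ_MAP = 7.200, E[τ|data] = 8.291

The Pareto density is strictly decreasing on [x_m, ∞), so the mode is x_m = 7.200.
Mean = α·x_m/(α−1) = 7.6·7.2/6.6 = 8.291.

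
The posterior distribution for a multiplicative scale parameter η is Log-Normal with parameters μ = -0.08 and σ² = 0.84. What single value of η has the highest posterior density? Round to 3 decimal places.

0.399

Mode = exp(μ − σ²) = exp(-0.92) = 0.399.
Mean = exp(μ + σ²/2) = exp(0.340) = 1.405.
This is the posterior mode — the MAP estimate.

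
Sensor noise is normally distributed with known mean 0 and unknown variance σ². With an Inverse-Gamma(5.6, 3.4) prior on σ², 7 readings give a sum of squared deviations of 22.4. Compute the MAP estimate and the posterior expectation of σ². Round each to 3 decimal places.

Posterior: Inverse-Gamma(shape = 5.6+7/2 = 9.1, scale = 3.4+22.4/2 = 14.6).
Mode = β/(α+1) = 14.6/10.1 = 1.446.
Mean = β/(α−1) = 14.6/8.1 = 1.802.
Right-skewed posterior ⇒ mode < mean.

MAP estimate = 1.446, posterior expectation = 1.802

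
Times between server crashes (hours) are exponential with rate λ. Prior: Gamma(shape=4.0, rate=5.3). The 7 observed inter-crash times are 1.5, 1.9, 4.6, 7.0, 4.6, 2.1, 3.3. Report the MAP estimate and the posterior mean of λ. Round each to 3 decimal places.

MAP: 0.330. Posterior mean: 0.363.

Σ times = 25.0. Posterior: Gamma(shape = 4.0+7 = 11.0, rate = 5.3+25.0 = 30.3).
Mode = (α−1)/β = 10.0/30.3 = 0.330.
Mean = α/β = 11.0/30.3 = 0.363.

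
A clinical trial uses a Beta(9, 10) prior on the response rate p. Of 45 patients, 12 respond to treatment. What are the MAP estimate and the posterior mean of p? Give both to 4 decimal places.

MAP: 0.3226. Posterior mean: 0.3281.

Posterior: Beta(9+12, 10+33) = Beta(21, 43).
Mode = (21−1)/(21+43−2) = 20/62 = 0.3226.
Mean = 21/(21+43) = 21/64 = 0.3281.
Mean > mode: the posterior has a right tail.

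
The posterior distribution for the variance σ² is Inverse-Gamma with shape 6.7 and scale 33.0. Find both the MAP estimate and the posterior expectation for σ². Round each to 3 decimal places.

MAP = 4.286, posterior mean = 5.789

Mode = β/(α+1) = 33.0/7.7 = 4.286.
Mean = β/(α−1) = 33.0/5.7 = 5.789.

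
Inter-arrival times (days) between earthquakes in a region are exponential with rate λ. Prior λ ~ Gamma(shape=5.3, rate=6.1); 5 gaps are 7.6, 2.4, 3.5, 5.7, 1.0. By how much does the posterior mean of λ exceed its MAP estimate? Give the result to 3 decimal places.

Σ times = 20.2. Posterior: Gamma(shape = 5.3+5 = 10.3, rate = 6.1+20.2 = 26.3).
Mode = (α−1)/β = 9.3/26.3 = 0.354.
Mean = α/β = 10.3/26.3 = 0.392.
Difference = 0.392 − 0.354 = 0.038.
The mean is pulled above the mode by the posterior's right skew.

0.038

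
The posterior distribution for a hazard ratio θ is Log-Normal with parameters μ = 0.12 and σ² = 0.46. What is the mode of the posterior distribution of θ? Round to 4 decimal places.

Mode = exp(μ − σ²) = exp(-0.34) = 0.7118.
Mean = exp(μ + σ²/2) = exp(0.350) = 1.4191.
This is the posterior mode — the MAP estimate.

0.7118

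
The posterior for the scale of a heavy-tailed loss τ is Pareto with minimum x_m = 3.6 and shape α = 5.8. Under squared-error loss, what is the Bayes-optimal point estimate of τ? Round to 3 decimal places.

4.350

The Pareto density is strictly decreasing on [x_m, ∞), so the mode is x_m = 3.600.
Mean = α·x_m/(α−1) = 5.8·3.6/4.8 = 4.350.
Squared-error loss ⇒ the optimal estimator is the posterior mean.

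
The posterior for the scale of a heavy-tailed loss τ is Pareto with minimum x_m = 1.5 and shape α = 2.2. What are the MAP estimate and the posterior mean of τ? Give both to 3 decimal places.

τ_MAP = 1.500, E[τ|data] = 2.750

The Pareto density is strictly decreasing on [x_m, ∞), so the mode is x_m = 1.500.
Mean = α·x_m/(α−1) = 2.2·1.5/1.2 = 2.750.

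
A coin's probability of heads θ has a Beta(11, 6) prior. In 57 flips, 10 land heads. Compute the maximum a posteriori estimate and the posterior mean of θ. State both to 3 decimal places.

Posterior: Beta(11+10, 6+47) = Beta(21, 53).
Mode = (21−1)/(21+53−2) = 20/72 = 0.278.
Mean = 21/(21+53) = 21/74 = 0.284.

MAP: 0.278. Posterior mean: 0.284.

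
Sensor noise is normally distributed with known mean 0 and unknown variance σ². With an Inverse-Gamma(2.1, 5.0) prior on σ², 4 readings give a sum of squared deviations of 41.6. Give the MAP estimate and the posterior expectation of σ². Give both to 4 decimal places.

MAP = 5.0588; posterior mean = 8.3226

Posterior: Inverse-Gamma(shape = 2.1+4/2 = 4.1, scale = 5.0+41.6/2 = 25.8).
Mode = β/(α+1) = 25.8/5.1 = 5.0588.
Mean = β/(α−1) = 25.8/3.1 = 8.3226.
The posterior is right-skewed, so the mean exceeds the mode.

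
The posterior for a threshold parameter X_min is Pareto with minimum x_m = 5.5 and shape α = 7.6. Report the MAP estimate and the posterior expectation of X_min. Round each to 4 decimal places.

MAP = 5.5000; posterior mean = 6.3333

The Pareto density is strictly decreasing on [x_m, ∞), so the mode is x_m = 5.5000.
Mean = α·x_m/(α−1) = 7.6·5.5/6.6 = 6.3333.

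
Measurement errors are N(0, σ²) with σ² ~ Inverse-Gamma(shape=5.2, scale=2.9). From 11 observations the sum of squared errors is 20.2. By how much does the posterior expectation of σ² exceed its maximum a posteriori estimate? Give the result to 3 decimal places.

Posterior: Inverse-Gamma(shape = 5.2+11/2 = 10.7, scale = 2.9+20.2/2 = 13.0).
Mode = β/(α+1) = 13.0/11.7 = 1.111.
Mean = β/(α−1) = 13.0/9.7 = 1.340.
Difference = 1.340 − 1.111 = 0.229.
Right-skewed posterior ⇒ mode < mean.

0.229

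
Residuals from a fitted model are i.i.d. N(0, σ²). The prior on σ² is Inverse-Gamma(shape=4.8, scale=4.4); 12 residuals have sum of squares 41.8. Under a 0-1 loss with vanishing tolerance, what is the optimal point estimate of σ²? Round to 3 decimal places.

Posterior: Inverse-Gamma(shape = 4.8+12/2 = 10.8, scale = 4.4+41.8/2 = 25.3).
Mode = β/(α+1) = 25.3/11.8 = 2.144.
Mean = β/(α−1) = 25.3/9.8 = 2.582.
This is the posterior mode — the MAP estimate.

2.144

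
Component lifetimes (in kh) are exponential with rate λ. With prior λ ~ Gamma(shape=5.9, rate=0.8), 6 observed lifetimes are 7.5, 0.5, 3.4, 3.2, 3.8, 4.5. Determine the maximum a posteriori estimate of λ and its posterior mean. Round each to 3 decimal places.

Σ times = 22.9. Posterior: Gamma(shape = 5.9+6 = 11.9, rate = 0.8+22.9 = 23.7).
Mode = (α−1)/β = 10.9/23.7 = 0.460.
Mean = α/β = 11.9/23.7 = 0.502.
The posterior is right-skewed, so the mean exceeds the mode.

maximum a posteriori estimate = 0.460, posterior mean = 0.502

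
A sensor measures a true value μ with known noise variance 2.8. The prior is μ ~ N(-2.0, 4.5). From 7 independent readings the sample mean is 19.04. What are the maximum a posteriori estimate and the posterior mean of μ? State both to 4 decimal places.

Posterior for μ is Normal. Precision-weighted mean: (1/4.5·-2.0 + 7/2.8·19.04) / (1/4.5 + 7/2.8) = 17.3224.
A Normal posterior is symmetric, so mode = mean.

MAP: 17.3224. Posterior mean: 17.3224.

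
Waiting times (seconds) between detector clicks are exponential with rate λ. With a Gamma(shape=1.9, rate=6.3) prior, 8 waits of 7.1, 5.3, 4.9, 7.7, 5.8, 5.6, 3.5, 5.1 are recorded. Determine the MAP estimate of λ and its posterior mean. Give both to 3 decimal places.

Σ times = 45.0. Posterior: Gamma(shape = 1.9+8 = 9.9, rate = 6.3+45.0 = 51.3).
Mode = (α−1)/β = 8.9/51.3 = 0.173.
Mean = α/β = 9.9/51.3 = 0.193.

MAP: 0.173. Posterior mean: 0.193.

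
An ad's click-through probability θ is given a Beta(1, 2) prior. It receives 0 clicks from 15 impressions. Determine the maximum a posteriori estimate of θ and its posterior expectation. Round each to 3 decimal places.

Posterior: Beta(1+0, 2+15) = Beta(1, 17).
Since α = 1 ≤ 1 and β > 1, the Beta density is monotone decreasing on [0,1]; the mode is at 0.
Mean = 1/(1+17) = 0.056.
The posterior is right-skewed, so the mean exceeds the mode.

MAP = 0.000, posterior mean = 0.056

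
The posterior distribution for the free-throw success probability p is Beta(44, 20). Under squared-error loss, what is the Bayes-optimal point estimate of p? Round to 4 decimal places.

0.6875

Mode = (44−1)/(44+20−2) = 43/62 = 0.6935.
Mean = 44/(44+20) = 44/64 = 0.6875.
Squared-error loss ⇒ the optimal estimator is the posterior mean.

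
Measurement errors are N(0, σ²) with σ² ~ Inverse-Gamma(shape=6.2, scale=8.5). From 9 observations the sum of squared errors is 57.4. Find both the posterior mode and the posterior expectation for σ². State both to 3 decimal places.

Posterior: Inverse-Gamma(shape = 6.2+9/2 = 10.7, scale = 8.5+57.4/2 = 37.2).
Mode = β/(α+1) = 37.2/11.7 = 3.179.
Mean = β/(α−1) = 37.2/9.7 = 3.835.

MAP: 3.179. Posterior mean: 3.835.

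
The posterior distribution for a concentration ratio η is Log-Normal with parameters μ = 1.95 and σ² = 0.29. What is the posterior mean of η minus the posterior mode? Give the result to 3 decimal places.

Mode = exp(μ − σ²) = exp(1.66) = 5.259.
Mean = exp(μ + σ²/2) = exp(2.095) = 8.125.
Difference = 8.125 − 5.259 = 2.866.
The mean is pulled above the mode by the posterior's right skew.

2.866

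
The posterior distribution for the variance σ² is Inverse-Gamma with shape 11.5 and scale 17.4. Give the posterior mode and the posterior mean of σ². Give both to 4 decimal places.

Mode = β/(α+1) = 17.4/12.5 = 1.3920.
Mean = β/(α−1) = 17.4/10.5 = 1.6571.
The mean is pulled above the mode by the posterior's right skew.

σ²_MAP = 1.3920, E[σ²|data] = 1.6571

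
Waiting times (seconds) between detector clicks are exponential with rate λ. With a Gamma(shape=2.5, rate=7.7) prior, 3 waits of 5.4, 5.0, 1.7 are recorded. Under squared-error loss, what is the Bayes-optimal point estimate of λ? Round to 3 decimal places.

0.278

Σ times = 12.1. Posterior: Gamma(shape = 2.5+3 = 5.5, rate = 7.7+12.1 = 19.8).
Mode = (α−1)/β = 4.5/19.8 = 0.227.
Mean = α/β = 5.5/19.8 = 0.278.
Squared-error loss ⇒ the optimal estimator is the posterior mean.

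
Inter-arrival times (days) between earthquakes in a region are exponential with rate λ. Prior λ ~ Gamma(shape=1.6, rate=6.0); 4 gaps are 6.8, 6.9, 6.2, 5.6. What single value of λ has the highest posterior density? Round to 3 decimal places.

0.146

Σ times = 25.5. Posterior: Gamma(shape = 1.6+4 = 5.6, rate = 6.0+25.5 = 31.5).
Mode = (α−1)/β = 4.6/31.5 = 0.146.
Mean = α/β = 5.6/31.5 = 0.178.
This is the posterior mode — the MAP estimate.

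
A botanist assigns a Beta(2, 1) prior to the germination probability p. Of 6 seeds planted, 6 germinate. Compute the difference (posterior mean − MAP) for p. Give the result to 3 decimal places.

-0.111

Posterior: Beta(2+6, 1+0) = Beta(8, 1).
Since β = 1 ≤ 1 and α > 1, the Beta density is monotone increasing on [0,1]; the mode is at 1.
Mean = 8/(8+1) = 0.889.
Difference = 0.889 − 1.000 = -0.111.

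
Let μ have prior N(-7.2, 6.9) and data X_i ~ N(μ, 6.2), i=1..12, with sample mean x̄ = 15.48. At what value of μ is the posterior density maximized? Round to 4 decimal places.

Posterior for μ is Normal. Precision-weighted mean: (1/6.9·-7.2 + 12/6.2·15.48) / (1/6.9 + 12/6.2) = 13.9000.
A Normal posterior is symmetric, so mode = mean.
This is the posterior mode — the MAP estimate.

13.9000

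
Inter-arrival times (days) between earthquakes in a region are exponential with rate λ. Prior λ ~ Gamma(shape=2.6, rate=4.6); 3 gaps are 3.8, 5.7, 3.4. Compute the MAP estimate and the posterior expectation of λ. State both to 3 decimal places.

λ_MAP = 0.263, E[λ|data] = 0.320

Σ times = 12.9. Posterior: Gamma(shape = 2.6+3 = 5.6, rate = 4.6+12.9 = 17.5).
Mode = (α−1)/β = 4.6/17.5 = 0.263.
Mean = α/β = 5.6/17.5 = 0.320.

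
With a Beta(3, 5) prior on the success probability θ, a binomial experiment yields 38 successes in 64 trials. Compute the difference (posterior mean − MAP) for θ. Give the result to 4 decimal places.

-0.0020

Posterior: Beta(3+38, 5+26) = Beta(41, 31).
Mode = (41−1)/(41+31−2) = 40/70 = 0.5714.
Mean = 41/(41+31) = 41/72 = 0.5694.
Difference = 0.5694 − 0.5714 = -0.0020.
Mode > mean: the posterior has a left tail.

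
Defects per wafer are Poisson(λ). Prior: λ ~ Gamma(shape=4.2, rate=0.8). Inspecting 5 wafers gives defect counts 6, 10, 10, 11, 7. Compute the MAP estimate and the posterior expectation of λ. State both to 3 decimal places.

MAP = 8.138, posterior mean = 8.310

Σ counts = 44. Posterior: Gamma(shape = 4.2+44 = 48.2, rate = 0.8+5 = 5.8).
Mode = (α−1)/β = 47.2/5.8 = 8.138.
Mean = α/β = 48.2/5.8 = 8.310.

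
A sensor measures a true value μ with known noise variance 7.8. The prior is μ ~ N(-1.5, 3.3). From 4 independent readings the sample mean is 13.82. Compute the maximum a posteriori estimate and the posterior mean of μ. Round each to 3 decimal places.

MAP: 8.130. Posterior mean: 8.130.

Posterior for μ is Normal. Precision-weighted mean: (1/3.3·-1.5 + 4/7.8·13.82) / (1/3.3 + 4/7.8) = 8.130.
A Normal posterior is symmetric, so mode = mean.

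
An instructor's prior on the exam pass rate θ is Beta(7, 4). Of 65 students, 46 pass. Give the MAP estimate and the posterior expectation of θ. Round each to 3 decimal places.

Posterior: Beta(7+46, 4+19) = Beta(53, 23).
Mode = (53−1)/(53+23−2) = 52/74 = 0.703.
Mean = 53/(53+23) = 53/76 = 0.697.

MAP = 0.703; posterior mean = 0.697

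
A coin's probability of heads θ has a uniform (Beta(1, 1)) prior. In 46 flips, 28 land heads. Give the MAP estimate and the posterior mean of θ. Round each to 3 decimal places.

Posterior: Beta(1+28, 1+18) = Beta(29, 19).
Mode = (29−1)/(29+19−2) = 28/46 = 0.609.
With a flat prior the MAP equals the MLE, 28/46.
Mean = 29/(29+19) = 29/48 = 0.604.
The posterior is left-skewed, so the mode exceeds the mean.

MAP = 0.609; posterior mean = 0.604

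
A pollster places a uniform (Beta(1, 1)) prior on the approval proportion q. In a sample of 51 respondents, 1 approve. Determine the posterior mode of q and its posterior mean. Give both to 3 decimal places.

q_MAP = 0.020, E[q|data] = 0.038

Posterior: Beta(1+1, 1+50) = Beta(2, 51).
Mode = (2−1)/(2+51−2) = 1/51 = 0.020.
Mean = 2/(2+51) = 2/53 = 0.038.
Right-skewed posterior ⇒ mode < mean.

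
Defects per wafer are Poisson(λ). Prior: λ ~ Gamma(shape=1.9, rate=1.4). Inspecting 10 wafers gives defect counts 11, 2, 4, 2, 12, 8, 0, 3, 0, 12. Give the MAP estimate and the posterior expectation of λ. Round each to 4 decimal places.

Σ counts = 54. Posterior: Gamma(shape = 1.9+54 = 55.9, rate = 1.4+10 = 11.4).
Mode = (α−1)/β = 54.9/11.4 = 4.8158.
Mean = α/β = 55.9/11.4 = 4.9035.

MAP estimate = 4.8158, posterior expectation = 4.9035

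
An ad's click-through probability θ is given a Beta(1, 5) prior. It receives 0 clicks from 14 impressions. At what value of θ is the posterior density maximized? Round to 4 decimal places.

0.0000

Posterior: Beta(1+0, 5+14) = Beta(1, 19).
Since α = 1 ≤ 1 and β > 1, the Beta density is monotone decreasing on [0,1]; the mode is at 0.
Mean = 1/(1+19) = 0.0500.
This is the posterior mode — the MAP estimate.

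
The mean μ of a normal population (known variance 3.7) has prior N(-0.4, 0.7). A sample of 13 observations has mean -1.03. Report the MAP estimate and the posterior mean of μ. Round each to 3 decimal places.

Posterior for μ is Normal. Precision-weighted mean: (1/0.7·-0.4 + 13/3.7·-1.03) / (1/0.7 + 13/3.7) = -0.848.
A Normal posterior is symmetric, so mode = mean.

MAP: -0.848. Posterior mean: -0.848.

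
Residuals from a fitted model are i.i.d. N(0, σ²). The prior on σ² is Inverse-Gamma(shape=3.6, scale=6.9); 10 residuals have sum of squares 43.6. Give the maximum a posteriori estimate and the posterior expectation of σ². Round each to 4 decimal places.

Posterior: Inverse-Gamma(shape = 3.6+10/2 = 8.6, scale = 6.9+43.6/2 = 28.7).
Mode = β/(α+1) = 28.7/9.6 = 2.9896.
Mean = β/(α−1) = 28.7/7.6 = 3.7763.
The posterior is right-skewed, so the mean exceeds the mode.

MAP: 2.9896. Posterior mean: 3.7763.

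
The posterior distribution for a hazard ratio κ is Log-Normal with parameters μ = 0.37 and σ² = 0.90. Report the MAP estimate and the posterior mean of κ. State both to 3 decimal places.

Mode = exp(μ − σ²) = exp(-0.53) = 0.589.
Mean = exp(μ + σ²/2) = exp(0.820) = 2.270.

MAP = 0.589; posterior mean = 2.270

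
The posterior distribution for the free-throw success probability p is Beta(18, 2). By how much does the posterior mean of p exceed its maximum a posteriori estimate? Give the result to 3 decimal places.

-0.044

Mode = (18−1)/(18+2−2) = 17/18 = 0.944.
Mean = 18/(18+2) = 18/20 = 0.900.
Difference = 0.900 − 0.944 = -0.044.
The posterior is left-skewed, so the mode exceeds the mean.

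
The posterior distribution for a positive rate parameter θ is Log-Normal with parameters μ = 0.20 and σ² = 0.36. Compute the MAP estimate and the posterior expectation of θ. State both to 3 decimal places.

MAP: 0.852. Posterior mean: 1.462.

Mode = exp(μ − σ²) = exp(-0.16) = 0.852.
Mean = exp(μ + σ²/2) = exp(0.380) = 1.462.
Right-skewed posterior ⇒ mode < mean.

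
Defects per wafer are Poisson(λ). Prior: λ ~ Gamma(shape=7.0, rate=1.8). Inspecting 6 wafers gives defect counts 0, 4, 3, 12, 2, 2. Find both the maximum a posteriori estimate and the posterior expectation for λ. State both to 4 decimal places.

Σ counts = 23. Posterior: Gamma(shape = 7.0+23 = 30.0, rate = 1.8+6 = 7.8).
Mode = (α−1)/β = 29.0/7.8 = 3.7179.
Mean = α/β = 30.0/7.8 = 3.8462.
The mean is pulled above the mode by the posterior's right skew.

MAP: 3.7179. Posterior mean: 3.8462.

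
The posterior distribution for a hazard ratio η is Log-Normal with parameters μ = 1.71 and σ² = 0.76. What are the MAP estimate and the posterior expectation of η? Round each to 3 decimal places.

MAP estimate = 2.586, posterior expectation = 8.085

Mode = exp(μ − σ²) = exp(0.95) = 2.586.
Mean = exp(μ + σ²/2) = exp(2.090) = 8.085.
Right-skewed posterior ⇒ mode < mean.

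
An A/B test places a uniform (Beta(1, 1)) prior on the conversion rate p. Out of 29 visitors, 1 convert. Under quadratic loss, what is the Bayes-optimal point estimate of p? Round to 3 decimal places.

0.065

Posterior: Beta(1+1, 1+28) = Beta(2, 29).
Mode = (2−1)/(2+29−2) = 1/29 = 0.034.
With a flat prior the MAP equals the MLE, 1/29.
Mean = 2/(2+29) = 2/31 = 0.065.
Quadratic loss ⇒ the optimal estimator is the posterior mean.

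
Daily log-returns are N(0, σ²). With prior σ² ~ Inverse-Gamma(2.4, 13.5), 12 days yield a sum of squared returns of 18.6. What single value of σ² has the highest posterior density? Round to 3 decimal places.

2.426

Posterior: Inverse-Gamma(shape = 2.4+12/2 = 8.4, scale = 13.5+18.6/2 = 22.8).
Mode = β/(α+1) = 22.8/9.4 = 2.426.
Mean = β/(α−1) = 22.8/7.4 = 3.081.
This is the posterior mode — the MAP estimate.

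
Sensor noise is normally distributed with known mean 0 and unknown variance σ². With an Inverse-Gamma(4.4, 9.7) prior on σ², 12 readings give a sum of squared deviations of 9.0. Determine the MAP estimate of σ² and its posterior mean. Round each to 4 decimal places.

MAP = 1.2456, posterior mean = 1.5106

Posterior: Inverse-Gamma(shape = 4.4+12/2 = 10.4, scale = 9.7+9.0/2 = 14.2).
Mode = β/(α+1) = 14.2/11.4 = 1.2456.
Mean = β/(α−1) = 14.2/9.4 = 1.5106.
The posterior is right-skewed, so the mean exceeds the mode.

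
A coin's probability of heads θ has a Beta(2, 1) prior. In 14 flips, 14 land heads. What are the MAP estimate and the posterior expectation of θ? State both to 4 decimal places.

θ_MAP = 1.0000, E[θ|data] = 0.9412

Posterior: Beta(2+14, 1+0) = Beta(16, 1).
Since β = 1 ≤ 1 and α > 1, the Beta density is monotone increasing on [0,1]; the mode is at 1.
Mean = 16/(16+1) = 0.9412.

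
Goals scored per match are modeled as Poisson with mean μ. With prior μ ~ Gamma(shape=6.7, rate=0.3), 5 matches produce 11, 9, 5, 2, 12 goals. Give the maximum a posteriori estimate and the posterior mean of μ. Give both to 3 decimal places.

MAP: 8.434. Posterior mean: 8.623.

Σ counts = 39. Posterior: Gamma(shape = 6.7+39 = 45.7, rate = 0.3+5 = 5.3).
Mode = (α−1)/β = 44.7/5.3 = 8.434.
Mean = α/β = 45.7/5.3 = 8.623.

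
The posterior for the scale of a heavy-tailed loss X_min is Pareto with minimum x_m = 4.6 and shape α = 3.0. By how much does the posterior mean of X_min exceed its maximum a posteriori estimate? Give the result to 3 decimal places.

2.300

The Pareto density is strictly decreasing on [x_m, ∞), so the mode is x_m = 4.600.
Mean = α·x_m/(α−1) = 3.0·4.6/2.0 = 6.900.
Difference = 6.900 − 4.600 = 2.300.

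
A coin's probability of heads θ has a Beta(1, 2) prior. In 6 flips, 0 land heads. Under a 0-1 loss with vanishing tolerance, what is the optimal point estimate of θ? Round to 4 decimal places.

Posterior: Beta(1+0, 2+6) = Beta(1, 8).
Since α = 1 ≤ 1 and β > 1, the Beta density is monotone decreasing on [0,1]; the mode is at 0.
Mean = 1/(1+8) = 0.1111.
This is the posterior mode — the MAP estimate.

0.0000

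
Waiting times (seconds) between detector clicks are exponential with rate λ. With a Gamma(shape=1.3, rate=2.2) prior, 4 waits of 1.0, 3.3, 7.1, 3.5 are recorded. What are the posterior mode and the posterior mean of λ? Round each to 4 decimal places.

Σ times = 14.9. Posterior: Gamma(shape = 1.3+4 = 5.3, rate = 2.2+14.9 = 17.1).
Mode = (α−1)/β = 4.3/17.1 = 0.2515.
Mean = α/β = 5.3/17.1 = 0.3099.
The mean is pulled above the mode by the posterior's right skew.

MAP = 0.2515; posterior mean = 0.3099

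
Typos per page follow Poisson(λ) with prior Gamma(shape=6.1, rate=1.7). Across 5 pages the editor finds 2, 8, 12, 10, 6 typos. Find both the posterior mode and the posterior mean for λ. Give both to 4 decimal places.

λ_MAP = 6.4328, E[λ|data] = 6.5821

Σ counts = 38. Posterior: Gamma(shape = 6.1+38 = 44.1, rate = 1.7+5 = 6.7).
Mode = (α−1)/β = 43.1/6.7 = 6.4328.
Mean = α/β = 44.1/6.7 = 6.5821.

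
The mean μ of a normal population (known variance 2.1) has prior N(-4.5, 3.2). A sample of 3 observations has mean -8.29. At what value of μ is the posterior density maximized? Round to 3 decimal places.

-7.610

Posterior for μ is Normal. Precision-weighted mean: (1/3.2·-4.5 + 3/2.1·-8.29) / (1/3.2 + 3/2.1) = -7.610.
A Normal posterior is symmetric, so mode = mean.
This is the posterior mode — the MAP estimate.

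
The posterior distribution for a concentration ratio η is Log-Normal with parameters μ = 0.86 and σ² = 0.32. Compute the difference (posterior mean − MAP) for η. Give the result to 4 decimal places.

Mode = exp(μ − σ²) = exp(0.54) = 1.7160.
Mean = exp(μ + σ²/2) = exp(1.020) = 2.7732.
Difference = 2.7732 − 1.7160 = 1.0572.

1.0572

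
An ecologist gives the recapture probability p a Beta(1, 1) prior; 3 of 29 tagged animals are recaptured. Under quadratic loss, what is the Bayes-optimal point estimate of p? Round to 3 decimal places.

Posterior: Beta(1+3, 1+26) = Beta(4, 27).
Mode = (4−1)/(4+27−2) = 3/29 = 0.103.
Mean = 4/(4+27) = 4/31 = 0.129.
Quadratic loss ⇒ the optimal estimator is the posterior mean.

0.129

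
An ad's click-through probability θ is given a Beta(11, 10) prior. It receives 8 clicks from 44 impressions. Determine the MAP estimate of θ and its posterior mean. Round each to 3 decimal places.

Posterior: Beta(11+8, 10+36) = Beta(19, 46).
Mode = (19−1)/(19+46−2) = 18/63 = 0.286.
Mean = 19/(19+46) = 19/65 = 0.292.

MAP estimate = 0.286, posterior mean = 0.292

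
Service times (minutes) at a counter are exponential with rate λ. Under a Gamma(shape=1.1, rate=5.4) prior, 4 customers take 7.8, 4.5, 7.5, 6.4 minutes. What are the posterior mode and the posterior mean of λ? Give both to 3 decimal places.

λ_MAP = 0.130, E[λ|data] = 0.161

Σ times = 26.2. Posterior: Gamma(shape = 1.1+4 = 5.1, rate = 5.4+26.2 = 31.6).
Mode = (α−1)/β = 4.1/31.6 = 0.130.
Mean = α/β = 5.1/31.6 = 0.161.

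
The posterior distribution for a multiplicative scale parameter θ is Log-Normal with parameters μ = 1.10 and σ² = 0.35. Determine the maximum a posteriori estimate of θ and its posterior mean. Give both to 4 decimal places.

Mode = exp(μ − σ²) = exp(0.75) = 2.1170.
Mean = exp(μ + σ²/2) = exp(1.275) = 3.5787.

MAP: 2.1170. Posterior mean: 3.5787.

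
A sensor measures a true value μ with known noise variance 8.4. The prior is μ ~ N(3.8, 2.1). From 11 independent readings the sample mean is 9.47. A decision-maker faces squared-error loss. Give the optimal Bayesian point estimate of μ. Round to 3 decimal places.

Posterior for μ is Normal. Precision-weighted mean: (1/2.1·3.8 + 11/8.4·9.47) / (1/2.1 + 11/8.4) = 7.958.
A Normal posterior is symmetric, so mode = mean.
Squared-error loss ⇒ the optimal estimator is the posterior mean.

7.958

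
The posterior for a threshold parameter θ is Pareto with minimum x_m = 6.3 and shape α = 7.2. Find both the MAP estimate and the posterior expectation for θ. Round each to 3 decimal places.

MAP: 6.300. Posterior mean: 7.316.

The Pareto density is strictly decreasing on [x_m, ∞), so the mode is x_m = 6.300.
Mean = α·x_m/(α−1) = 7.2·6.3/6.2 = 7.316.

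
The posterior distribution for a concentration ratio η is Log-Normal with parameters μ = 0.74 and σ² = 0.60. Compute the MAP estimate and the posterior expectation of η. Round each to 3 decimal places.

MAP = 1.150, posterior mean = 2.829

Mode = exp(μ − σ²) = exp(0.14) = 1.150.
Mean = exp(μ + σ²/2) = exp(1.040) = 2.829.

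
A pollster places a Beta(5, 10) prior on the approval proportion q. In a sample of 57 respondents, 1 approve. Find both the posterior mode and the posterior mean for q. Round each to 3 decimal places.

q_MAP = 0.071, E[q|data] = 0.083

Posterior: Beta(5+1, 10+56) = Beta(6, 66).
Mode = (6−1)/(6+66−2) = 5/70 = 0.071.
Mean = 6/(6+66) = 6/72 = 0.083.
Mean > mode: the posterior has a right tail.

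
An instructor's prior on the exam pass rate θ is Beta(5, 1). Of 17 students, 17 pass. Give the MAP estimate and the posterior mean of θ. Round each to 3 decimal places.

MAP = 1.000, posterior mean = 0.957

Posterior: Beta(5+17, 1+0) = Beta(22, 1).
Since β = 1 ≤ 1 and α > 1, the Beta density is monotone increasing on [0,1]; the mode is at 1.
Mean = 22/(22+1) = 0.957.
The mean is pulled below the mode by the posterior's left skew.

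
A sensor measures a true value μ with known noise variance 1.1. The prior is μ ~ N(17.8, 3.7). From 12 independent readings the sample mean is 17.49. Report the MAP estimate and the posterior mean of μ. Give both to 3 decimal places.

Posterior for μ is Normal. Precision-weighted mean: (1/3.7·17.8 + 12/1.1·17.49) / (1/3.7 + 12/1.1) = 17.497.
A Normal posterior is symmetric, so mode = mean.

MAP = 17.497; posterior mean = 17.497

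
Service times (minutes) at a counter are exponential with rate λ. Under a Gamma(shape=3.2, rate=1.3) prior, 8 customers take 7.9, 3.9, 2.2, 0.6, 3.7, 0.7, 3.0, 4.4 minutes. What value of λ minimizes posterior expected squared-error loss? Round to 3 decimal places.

0.404

Σ times = 26.4. Posterior: Gamma(shape = 3.2+8 = 11.2, rate = 1.3+26.4 = 27.7).
Mode = (α−1)/β = 10.2/27.7 = 0.368.
Mean = α/β = 11.2/27.7 = 0.404.
Squared-error loss ⇒ the optimal estimator is the posterior mean.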